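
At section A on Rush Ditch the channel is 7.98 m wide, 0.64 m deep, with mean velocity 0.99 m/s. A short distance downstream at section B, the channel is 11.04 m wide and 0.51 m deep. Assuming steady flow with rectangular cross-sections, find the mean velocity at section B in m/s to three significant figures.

Q = A₁V₁ = (7.98×0.64) × 0.99 = 5.056 m³/s
A₂ = 11.04 × 0.51 = 5.630 m²
V₂ = Q/A₂ = 5.056/5.630 = 0.8980 m/s

0.898 m/s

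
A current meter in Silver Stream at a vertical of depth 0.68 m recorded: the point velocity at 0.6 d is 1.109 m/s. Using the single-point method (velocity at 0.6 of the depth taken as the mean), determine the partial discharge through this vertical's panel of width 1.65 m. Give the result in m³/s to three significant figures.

1.24 m³/s

v̄ = v₀.₆ = 1.109 m/s
q = v̄ × d × w = 1.109 × 0.68 × 1.65 = 1.244 m³/s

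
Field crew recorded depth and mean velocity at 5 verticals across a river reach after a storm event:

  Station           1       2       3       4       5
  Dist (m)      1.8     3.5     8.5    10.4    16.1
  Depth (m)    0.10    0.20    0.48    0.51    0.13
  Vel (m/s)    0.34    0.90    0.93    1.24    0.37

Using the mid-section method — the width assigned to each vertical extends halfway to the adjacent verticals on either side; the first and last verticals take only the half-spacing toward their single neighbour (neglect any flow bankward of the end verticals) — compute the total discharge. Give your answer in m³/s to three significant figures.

4.71 m³/s

w_1 = (3.5 − 1.8)/2 = 0.85 m; q_1 = 0.34 × 0.10 × 0.85 = 0.02890 m³/s
w_2 = (8.5 − 1.8)/2 = 3.35 m; q_2 = 0.90 × 0.20 × 3.35 = 0.6030 m³/s
w_3 = (10.4 − 3.5)/2 = 3.45 m; q_3 = 0.93 × 0.48 × 3.45 = 1.540 m³/s
w_4 = (16.1 − 8.5)/2 = 3.8 m; q_4 = 1.24 × 0.51 × 3.8 = 2.403 m³/s
w_5 = (16.1 − 10.4)/2 = 2.85 m; q_5 = 0.37 × 0.13 × 2.85 = 0.1371 m³/s
Q = Σ qᵢ = 4.712 m³/s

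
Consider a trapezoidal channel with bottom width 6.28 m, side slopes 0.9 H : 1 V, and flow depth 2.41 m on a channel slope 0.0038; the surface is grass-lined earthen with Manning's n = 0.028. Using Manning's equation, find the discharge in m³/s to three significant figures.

61.2 m³/s

A = (b + z·y)·y = (6.28 + 0.9×2.41)×2.41 = 20.36 m²
P = b + 2y√(1+z²) = 6.28 + 2×2.41×√(1+0.9²) = 12.76 m
R = A/P = 20.36/12.76 = 1.595 m
Q = (1/n)·A·R^(2/3)·S^(1/2) = (1/0.028) × 20.36 × 1.595^(2/3) × 0.0038^(1/2) = 61.20 m³/s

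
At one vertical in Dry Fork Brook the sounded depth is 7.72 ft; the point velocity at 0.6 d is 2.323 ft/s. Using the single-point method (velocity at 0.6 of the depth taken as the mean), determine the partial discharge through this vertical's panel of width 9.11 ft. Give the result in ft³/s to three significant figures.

v̄ = v₀.₆ = 2.323 ft/s
q = v̄ × d × w = 2.323 × 7.72 × 9.11 = 163.4 ft³/s

163 ft³/s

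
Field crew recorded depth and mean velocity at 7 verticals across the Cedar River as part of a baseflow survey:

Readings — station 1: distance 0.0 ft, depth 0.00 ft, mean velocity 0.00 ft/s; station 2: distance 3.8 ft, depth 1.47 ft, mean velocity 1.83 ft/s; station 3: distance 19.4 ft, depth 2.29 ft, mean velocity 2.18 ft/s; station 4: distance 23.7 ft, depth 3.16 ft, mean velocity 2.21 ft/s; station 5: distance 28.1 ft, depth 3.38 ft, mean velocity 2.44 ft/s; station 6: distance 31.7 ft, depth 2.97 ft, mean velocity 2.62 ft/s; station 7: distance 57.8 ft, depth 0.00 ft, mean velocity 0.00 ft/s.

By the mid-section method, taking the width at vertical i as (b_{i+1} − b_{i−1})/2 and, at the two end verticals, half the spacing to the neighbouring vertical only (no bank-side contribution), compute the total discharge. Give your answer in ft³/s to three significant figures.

255 ft³/s

w_2 = (19.4 − 0.0)/2 = 9.7 ft; q_2 = 1.83 × 1.47 × 9.7 = 26.09 ft³/s
w_3 = (23.7 − 3.8)/2 = 9.95 ft; q_3 = 2.18 × 2.29 × 9.95 = 49.67 ft³/s
w_4 = (28.1 − 19.4)/2 = 4.35 ft; q_4 = 2.21 × 3.16 × 4.35 = 30.38 ft³/s
w_5 = (31.7 − 23.7)/2 = 4 ft; q_5 = 2.44 × 3.38 × 4 = 32.99 ft³/s
w_6 = (57.8 − 28.1)/2 = 14.85 ft; q_6 = 2.62 × 2.97 × 14.85 = 115.6 ft³/s
Stations 1, 7 contribute zero (depth or velocity is 0).
Q = Σ qᵢ = 254.7 ft³/s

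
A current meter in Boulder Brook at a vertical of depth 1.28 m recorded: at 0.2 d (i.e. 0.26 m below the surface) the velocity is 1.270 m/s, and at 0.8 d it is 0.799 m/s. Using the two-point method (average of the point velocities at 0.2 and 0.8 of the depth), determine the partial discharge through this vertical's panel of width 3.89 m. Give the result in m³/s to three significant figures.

v̄ = (1.270 + 0.799) / 2 = 1.035 m/s
q = v̄ × d × w = 1.035 × 1.28 × 3.89 = 5.151 m³/s

5.15 m³/s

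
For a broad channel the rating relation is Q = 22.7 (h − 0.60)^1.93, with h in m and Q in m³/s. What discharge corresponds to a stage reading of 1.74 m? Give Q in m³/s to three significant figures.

Q = 22.7 × (1.74 − 0.60)^1.93 = 22.7 × 1.14^1.93 = 29.23 m³/s

29.2 m³/s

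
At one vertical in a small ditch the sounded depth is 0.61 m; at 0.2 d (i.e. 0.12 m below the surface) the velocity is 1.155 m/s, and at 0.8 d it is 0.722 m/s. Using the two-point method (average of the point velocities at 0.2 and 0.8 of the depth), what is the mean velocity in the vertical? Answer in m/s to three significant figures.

0.939 m/s

v̄ = (1.155 + 0.722) / 2 = 0.9385 m/s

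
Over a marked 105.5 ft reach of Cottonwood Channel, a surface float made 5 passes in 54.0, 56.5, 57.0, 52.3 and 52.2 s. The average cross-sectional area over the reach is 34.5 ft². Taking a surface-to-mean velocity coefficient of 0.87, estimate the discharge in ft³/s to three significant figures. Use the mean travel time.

58.2 ft³/s

t̄ = (54.0 + 56.5 + 57.0 + 52.3 + 52.2) / 5 = 54.4 s
v_surface = L / t̄ = 105.5 / 54.4 = 1.939 ft/s
v_mean = 0.87 × 1.939 = 1.687 ft/s
Q = A × v_mean = 34.5 × 1.687 = 58.21 ft³/s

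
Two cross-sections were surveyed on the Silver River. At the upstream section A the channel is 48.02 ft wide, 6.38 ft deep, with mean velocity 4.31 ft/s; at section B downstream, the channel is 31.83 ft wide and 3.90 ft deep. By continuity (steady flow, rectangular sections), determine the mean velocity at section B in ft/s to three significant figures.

10.6 ft/s

Q = A₁V₁ = (48.02×6.38) × 4.31 = 1320 ft³/s
A₂ = 31.83 × 3.90 = 124.1 ft²
V₂ = Q/A₂ = 1320/124.1 = 10.64 ft/s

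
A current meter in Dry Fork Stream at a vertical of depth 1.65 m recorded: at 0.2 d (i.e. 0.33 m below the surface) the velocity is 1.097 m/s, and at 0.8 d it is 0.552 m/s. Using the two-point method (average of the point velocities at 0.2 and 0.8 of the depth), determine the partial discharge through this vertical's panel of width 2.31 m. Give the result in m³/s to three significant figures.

3.14 m³/s

v̄ = (1.097 + 0.552) / 2 = 0.8245 m/s
q = v̄ × d × w = 0.8245 × 1.65 × 2.31 = 3.143 m³/s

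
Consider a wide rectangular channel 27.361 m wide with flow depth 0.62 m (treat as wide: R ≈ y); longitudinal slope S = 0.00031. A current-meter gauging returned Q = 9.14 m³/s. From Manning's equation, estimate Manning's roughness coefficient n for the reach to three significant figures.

A = b·y = 27.361 × 0.62 = 16.96 m²
Wide channel: R ≈ y = 0.62 m
n = (1/Q)·A·R^(2/3)·S^(1/2) = (1/9.14) × 16.96 × 0.7271 × 0.01761 = 0.02376

0.0238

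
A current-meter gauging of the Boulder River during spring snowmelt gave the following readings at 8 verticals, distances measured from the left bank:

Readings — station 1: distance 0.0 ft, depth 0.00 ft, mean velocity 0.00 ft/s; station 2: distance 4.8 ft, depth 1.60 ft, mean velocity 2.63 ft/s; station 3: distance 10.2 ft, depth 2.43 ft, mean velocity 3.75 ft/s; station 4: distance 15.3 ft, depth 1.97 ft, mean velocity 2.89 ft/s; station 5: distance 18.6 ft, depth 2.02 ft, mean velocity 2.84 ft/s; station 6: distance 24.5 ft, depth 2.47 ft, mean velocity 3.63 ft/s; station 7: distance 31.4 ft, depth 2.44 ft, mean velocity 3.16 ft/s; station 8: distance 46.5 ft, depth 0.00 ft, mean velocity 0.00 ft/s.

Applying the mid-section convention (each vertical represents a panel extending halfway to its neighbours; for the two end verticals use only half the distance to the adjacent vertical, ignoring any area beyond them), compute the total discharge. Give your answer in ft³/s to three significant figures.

w_2 = (10.2 − 0.0)/2 = 5.1 ft; q_2 = 2.63 × 1.60 × 5.1 = 21.46 ft³/s
w_3 = (15.3 − 4.8)/2 = 5.25 ft; q_3 = 3.75 × 2.43 × 5.25 = 47.84 ft³/s
w_4 = (18.6 − 10.2)/2 = 4.2 ft; q_4 = 2.89 × 1.97 × 4.2 = 23.91 ft³/s
w_5 = (24.5 − 15.3)/2 = 4.6 ft; q_5 = 2.84 × 2.02 × 4.6 = 26.39 ft³/s
w_6 = (31.4 − 18.6)/2 = 6.4 ft; q_6 = 3.63 × 2.47 × 6.4 = 57.38 ft³/s
w_7 = (46.5 − 24.5)/2 = 11 ft; q_7 = 3.16 × 2.44 × 11 = 84.81 ft³/s
Stations 1, 8 contribute zero (depth or velocity is 0).
Q = Σ qᵢ = 261.8 ft³/s

262 ft³/s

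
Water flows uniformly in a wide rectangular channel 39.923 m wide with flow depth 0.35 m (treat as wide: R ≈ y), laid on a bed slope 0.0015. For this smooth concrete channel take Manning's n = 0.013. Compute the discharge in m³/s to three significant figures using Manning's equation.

A = b·y = 39.923 × 0.35 = 13.97 m²
Wide channel: R ≈ y = 0.35 m
Q = (1/n)·A·R^(2/3)·S^(1/2) = (1/0.013) × 13.97 × 0.3500^(2/3) × 0.0015^(1/2) = 20.67 m³/s

20.7 m³/s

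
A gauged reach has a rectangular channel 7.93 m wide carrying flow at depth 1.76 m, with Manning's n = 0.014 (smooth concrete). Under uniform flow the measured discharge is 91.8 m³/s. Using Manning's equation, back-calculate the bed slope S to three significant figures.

A = b·y = 7.93 × 1.76 = 13.96 m²
P = b + 2y = 7.93 + 2×1.76 = 11.45 m
R = A/P = 13.96/11.45 = 1.219 m
S = (Q·n / (1·A·R^(2/3)))² = (91.8×0.014 / (1×13.96×1.141))² = 0.006512

0.00651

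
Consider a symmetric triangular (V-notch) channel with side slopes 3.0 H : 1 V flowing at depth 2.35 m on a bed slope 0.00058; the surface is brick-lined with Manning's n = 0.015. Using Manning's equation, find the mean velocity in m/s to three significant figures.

1.73 m/s

A = z·y² = 3.0×2.35² = 16.57 m²
P = 2y√(1+z²) = 2×2.35×√(1+3.0²) = 14.86 m
R = A/P = 16.57/14.86 = 1.115 m
Q = (1/n)·A·R^(2/3)·S^(1/2) = (1/0.015) × 16.57 × 1.115^(2/3) × 0.00058^(1/2) = 28.60 m³/s
V = Q/A = 28.60/16.57 = 1.726 m/s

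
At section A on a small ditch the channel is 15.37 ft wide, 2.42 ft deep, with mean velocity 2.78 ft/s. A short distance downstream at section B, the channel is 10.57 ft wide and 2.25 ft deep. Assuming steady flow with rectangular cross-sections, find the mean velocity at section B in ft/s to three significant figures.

4.35 ft/s

Q = A₁V₁ = (15.37×2.42) × 2.78 = 103.4 ft³/s
A₂ = 10.57 × 2.25 = 23.78 ft²
V₂ = Q/A₂ = 103.4/23.78 = 4.348 ft/s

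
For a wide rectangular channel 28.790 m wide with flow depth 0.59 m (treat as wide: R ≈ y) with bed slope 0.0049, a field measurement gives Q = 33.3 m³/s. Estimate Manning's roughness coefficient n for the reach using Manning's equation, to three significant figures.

0.0251

A = b·y = 28.790 × 0.59 = 16.99 m²
Wide channel: R ≈ y = 0.59 m
n = (1/Q)·A·R^(2/3)·S^(1/2) = (1/33.3) × 16.99 × 0.7035 × 0.07000 = 0.02512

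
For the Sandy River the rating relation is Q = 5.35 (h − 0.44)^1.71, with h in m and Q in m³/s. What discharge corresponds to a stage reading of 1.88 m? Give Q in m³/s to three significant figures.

Q = 5.35 × (1.88 − 0.44)^1.71 = 5.35 × 1.44^1.71 = 9.981 m³/s

9.98 m³/s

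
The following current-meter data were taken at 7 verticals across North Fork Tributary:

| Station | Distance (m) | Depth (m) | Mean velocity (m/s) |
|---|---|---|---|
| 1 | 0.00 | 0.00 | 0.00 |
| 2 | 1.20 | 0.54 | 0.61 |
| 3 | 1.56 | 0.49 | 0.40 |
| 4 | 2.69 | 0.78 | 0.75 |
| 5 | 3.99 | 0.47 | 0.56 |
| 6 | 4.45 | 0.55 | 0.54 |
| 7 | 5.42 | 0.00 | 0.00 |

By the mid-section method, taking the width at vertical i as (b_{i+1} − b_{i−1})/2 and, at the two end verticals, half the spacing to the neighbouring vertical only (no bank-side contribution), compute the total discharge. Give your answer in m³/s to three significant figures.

1.56 m³/s

w_2 = (1.56 − 0.00)/2 = 0.78 m; q_2 = 0.61 × 0.54 × 0.78 = 0.2569 m³/s
w_3 = (2.69 − 1.20)/2 = 0.745 m; q_3 = 0.40 × 0.49 × 0.745 = 0.1460 m³/s
w_4 = (3.99 − 1.56)/2 = 1.215 m; q_4 = 0.75 × 0.78 × 1.215 = 0.7108 m³/s
w_5 = (4.45 − 2.69)/2 = 0.88 m; q_5 = 0.56 × 0.47 × 0.88 = 0.2316 m³/s
w_6 = (5.42 − 3.99)/2 = 0.715 m; q_6 = 0.54 × 0.55 × 0.715 = 0.2124 m³/s
Stations 1, 7 contribute zero (depth or velocity is 0).
Q = Σ qᵢ = 1.558 m³/s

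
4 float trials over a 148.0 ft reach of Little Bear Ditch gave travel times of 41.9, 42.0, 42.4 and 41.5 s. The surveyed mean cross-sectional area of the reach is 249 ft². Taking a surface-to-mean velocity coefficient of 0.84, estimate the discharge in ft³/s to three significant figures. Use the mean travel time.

t̄ = (41.9 + 42.0 + 42.4 + 41.5) / 4 = 41.95 s
v_surface = L / t̄ = 148.0 / 41.95 = 3.528 ft/s
v_mean = 0.84 × 3.528 = 2.964 ft/s
Q = A × v_mean = 249 × 2.964 = 737.9 ft³/s

738 ft³/s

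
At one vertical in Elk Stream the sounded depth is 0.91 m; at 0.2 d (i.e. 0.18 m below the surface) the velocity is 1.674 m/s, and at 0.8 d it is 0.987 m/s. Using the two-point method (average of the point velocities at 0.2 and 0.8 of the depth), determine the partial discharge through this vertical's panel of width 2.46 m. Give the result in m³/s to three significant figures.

2.98 m³/s

v̄ = (1.674 + 0.987) / 2 = 1.331 m/s
q = v̄ × d × w = 1.331 × 0.91 × 2.46 = 2.978 m³/s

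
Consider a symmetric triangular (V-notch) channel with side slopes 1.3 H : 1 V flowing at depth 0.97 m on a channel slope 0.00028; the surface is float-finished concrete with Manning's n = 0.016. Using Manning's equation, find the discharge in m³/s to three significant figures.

A = z·y² = 1.3×0.97² = 1.223 m²
P = 2y√(1+z²) = 2×0.97×√(1+1.3²) = 3.182 m
R = A/P = 1.223/3.182 = 0.3844 m
Q = (1/n)·A·R^(2/3)·S^(1/2) = (1/0.016) × 1.223 × 0.3844^(2/3) × 0.00028^(1/2) = 0.6763 m³/s

0.676 m³/s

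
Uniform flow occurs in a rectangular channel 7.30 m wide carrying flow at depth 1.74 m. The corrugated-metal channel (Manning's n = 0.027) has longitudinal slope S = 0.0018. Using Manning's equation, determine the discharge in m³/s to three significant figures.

A = b·y = 7.30 × 1.74 = 12.70 m²
P = b + 2y = 7.30 + 2×1.74 = 10.78 m
R = A/P = 12.70/10.78 = 1.178 m
Q = (1/n)·A·R^(2/3)·S^(1/2) = (1/0.027) × 12.70 × 1.178^(2/3) × 0.0018^(1/2) = 22.27 m³/s

22.3 m³/s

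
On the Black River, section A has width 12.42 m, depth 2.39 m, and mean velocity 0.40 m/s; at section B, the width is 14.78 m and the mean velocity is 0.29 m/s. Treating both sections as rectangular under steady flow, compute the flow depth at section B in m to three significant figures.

Q = A₁V₁ = (12.42×2.39) × 0.40 = 11.87 m³/s
d₂ = Q/(b₂ V₂) = 11.87/(14.78×0.29) = 2.770 m

2.77 m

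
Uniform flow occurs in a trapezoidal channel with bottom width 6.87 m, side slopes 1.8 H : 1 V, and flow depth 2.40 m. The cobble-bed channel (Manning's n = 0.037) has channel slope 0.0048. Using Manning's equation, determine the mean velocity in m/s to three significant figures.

2.56 m/s

A = (b + z·y)·y = (6.87 + 1.8×2.40)×2.40 = 26.86 m²
P = b + 2y√(1+z²) = 6.87 + 2×2.40×√(1+1.8²) = 16.75 m
R = A/P = 26.86/16.75 = 1.603 m
Q = (1/n)·A·R^(2/3)·S^(1/2) = (1/0.037) × 26.86 × 1.603^(2/3) × 0.0048^(1/2) = 68.88 m³/s
V = Q/A = 68.88/26.86 = 2.565 m/s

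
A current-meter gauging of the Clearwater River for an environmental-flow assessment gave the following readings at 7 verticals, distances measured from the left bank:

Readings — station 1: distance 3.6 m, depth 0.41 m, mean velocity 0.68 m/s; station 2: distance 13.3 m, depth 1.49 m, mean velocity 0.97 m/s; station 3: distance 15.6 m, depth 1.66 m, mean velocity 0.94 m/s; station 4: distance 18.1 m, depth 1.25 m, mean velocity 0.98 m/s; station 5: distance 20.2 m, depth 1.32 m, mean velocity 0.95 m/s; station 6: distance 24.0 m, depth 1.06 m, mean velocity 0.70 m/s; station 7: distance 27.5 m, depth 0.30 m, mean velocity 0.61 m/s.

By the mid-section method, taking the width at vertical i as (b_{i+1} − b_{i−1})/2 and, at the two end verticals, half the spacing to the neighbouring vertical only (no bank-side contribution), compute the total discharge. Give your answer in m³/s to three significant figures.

23.3 m³/s

w_1 = (13.3 − 3.6)/2 = 4.85 m; q_1 = 0.68 × 0.41 × 4.85 = 1.352 m³/s
w_2 = (15.6 − 3.6)/2 = 6 m; q_2 = 0.97 × 1.49 × 6 = 8.672 m³/s
w_3 = (18.1 − 13.3)/2 = 2.4 m; q_3 = 0.94 × 1.66 × 2.4 = 3.745 m³/s
w_4 = (20.2 − 15.6)/2 = 2.3 m; q_4 = 0.98 × 1.25 × 2.3 = 2.818 m³/s
w_5 = (24.0 − 18.1)/2 = 2.95 m; q_5 = 0.95 × 1.32 × 2.95 = 3.699 m³/s
w_6 = (27.5 − 20.2)/2 = 3.65 m; q_6 = 0.70 × 1.06 × 3.65 = 2.708 m³/s
w_7 = (27.5 − 24.0)/2 = 1.75 m; q_7 = 0.61 × 0.30 × 1.75 = 0.3203 m³/s
Q = Σ qᵢ = 23.31 m³/s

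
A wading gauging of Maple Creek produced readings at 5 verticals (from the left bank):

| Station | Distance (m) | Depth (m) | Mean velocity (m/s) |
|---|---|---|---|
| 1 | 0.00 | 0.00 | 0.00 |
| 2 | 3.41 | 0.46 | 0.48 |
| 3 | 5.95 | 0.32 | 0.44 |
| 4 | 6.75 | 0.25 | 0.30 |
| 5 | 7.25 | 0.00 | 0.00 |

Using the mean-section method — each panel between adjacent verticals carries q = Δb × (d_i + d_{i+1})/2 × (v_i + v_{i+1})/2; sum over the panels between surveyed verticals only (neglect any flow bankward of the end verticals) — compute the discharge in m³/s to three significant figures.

Panel 1-2: Δb = 3.41 m, d̄ = (0.00+0.46)/2 = 0.23, v̄ = (0.00+0.48)/2 = 0.24 → q = 3.41×0.23×0.24 = 0.1882 m³/s
Panel 2-3: Δb = 2.54 m, d̄ = (0.46+0.32)/2 = 0.39, v̄ = (0.48+0.44)/2 = 0.46 → q = 2.54×0.39×0.46 = 0.4557 m³/s
Panel 3-4: Δb = 0.8 m, d̄ = (0.32+0.25)/2 = 0.285, v̄ = (0.44+0.30)/2 = 0.37 → q = 0.8×0.285×0.37 = 0.08436 m³/s
Panel 4-5: Δb = 0.5 m, d̄ = (0.25+0.00)/2 = 0.125, v̄ = (0.30+0.00)/2 = 0.15 → q = 0.5×0.125×0.15 = 0.009375 m³/s
Q = Σ q = 0.7376 m³/s

0.738 m³/s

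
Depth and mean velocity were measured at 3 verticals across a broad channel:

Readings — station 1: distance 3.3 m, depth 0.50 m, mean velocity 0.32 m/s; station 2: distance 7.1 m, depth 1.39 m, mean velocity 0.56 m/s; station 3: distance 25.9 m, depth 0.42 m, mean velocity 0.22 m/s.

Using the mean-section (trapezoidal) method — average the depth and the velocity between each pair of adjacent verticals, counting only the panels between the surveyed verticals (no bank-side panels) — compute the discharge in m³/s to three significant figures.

Panel 1-2: Δb = 3.8 m, d̄ = (0.50+1.39)/2 = 0.945, v̄ = (0.32+0.56)/2 = 0.44 → q = 3.8×0.945×0.44 = 1.580 m³/s
Panel 2-3: Δb = 18.8 m, d̄ = (1.39+0.42)/2 = 0.905, v̄ = (0.56+0.22)/2 = 0.39 → q = 18.8×0.905×0.39 = 6.635 m³/s
Q = Σ q = 8.216 m³/s

8.22 m³/s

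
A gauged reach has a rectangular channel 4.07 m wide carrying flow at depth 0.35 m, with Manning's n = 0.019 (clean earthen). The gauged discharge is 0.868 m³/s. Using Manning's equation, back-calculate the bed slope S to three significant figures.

0.000671

A = b·y = 4.07 × 0.35 = 1.425 m²
P = b + 2y = 4.07 + 2×0.35 = 4.770 m
R = A/P = 1.425/4.770 = 0.2986 m
S = (Q·n / (1·A·R^(2/3)))² = (0.868×0.019 / (1×1.425×0.4468))² = 0.0006715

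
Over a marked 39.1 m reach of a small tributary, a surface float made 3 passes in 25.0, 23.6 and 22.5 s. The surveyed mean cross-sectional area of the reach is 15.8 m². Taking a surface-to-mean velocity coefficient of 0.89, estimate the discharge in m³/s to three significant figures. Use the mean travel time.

t̄ = (25.0 + 23.6 + 22.5) / 3 = 23.7 s
v_surface = L / t̄ = 39.1 / 23.7 = 1.650 m/s
v_mean = 0.89 × 1.650 = 1.468 m/s
Q = A × v_mean = 15.8 × 1.468 = 23.20 m³/s

23.2 m³/s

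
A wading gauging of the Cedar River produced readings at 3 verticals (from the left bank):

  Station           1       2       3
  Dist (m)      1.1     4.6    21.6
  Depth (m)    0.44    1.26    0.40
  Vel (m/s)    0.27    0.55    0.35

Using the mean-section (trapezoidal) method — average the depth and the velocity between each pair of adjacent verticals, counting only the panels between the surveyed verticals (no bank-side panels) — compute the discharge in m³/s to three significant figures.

7.57 m³/s

Panel 1-2: Δb = 3.5 m, d̄ = (0.44+1.26)/2 = 0.85, v̄ = (0.27+0.55)/2 = 0.41 → q = 3.5×0.85×0.41 = 1.220 m³/s
Panel 2-3: Δb = 17 m, d̄ = (1.26+0.40)/2 = 0.83, v̄ = (0.55+0.35)/2 = 0.45 → q = 17×0.83×0.45 = 6.350 m³/s
Q = Σ q = 7.569 m³/s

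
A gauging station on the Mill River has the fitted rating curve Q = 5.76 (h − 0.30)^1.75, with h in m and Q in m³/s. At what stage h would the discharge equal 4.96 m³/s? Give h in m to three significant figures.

h − h₀ = (Q/C)^(1/b) = (4.96/5.76)^(1/1.75) = 0.9181 m
h = 0.30 + 0.9181 = 1.218 m

1.22 m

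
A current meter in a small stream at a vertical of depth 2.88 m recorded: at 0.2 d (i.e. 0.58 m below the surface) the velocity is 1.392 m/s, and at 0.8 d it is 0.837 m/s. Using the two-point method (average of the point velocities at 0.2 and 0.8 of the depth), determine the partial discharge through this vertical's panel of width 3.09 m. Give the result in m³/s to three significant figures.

9.92 m³/s

v̄ = (1.392 + 0.837) / 2 = 1.115 m/s
q = v̄ × d × w = 1.115 × 2.88 × 3.09 = 9.918 m³/s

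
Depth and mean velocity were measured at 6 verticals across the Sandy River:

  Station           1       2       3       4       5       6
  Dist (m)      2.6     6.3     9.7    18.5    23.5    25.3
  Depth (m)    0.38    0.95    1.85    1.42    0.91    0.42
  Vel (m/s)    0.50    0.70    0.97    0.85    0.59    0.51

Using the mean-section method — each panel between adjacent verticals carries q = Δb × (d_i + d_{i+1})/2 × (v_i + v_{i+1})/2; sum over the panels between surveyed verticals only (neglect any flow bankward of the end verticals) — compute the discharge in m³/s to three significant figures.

Panel 1-2: Δb = 3.7 m, d̄ = (0.38+0.95)/2 = 0.665, v̄ = (0.50+0.70)/2 = 0.6 → q = 3.7×0.665×0.6 = 1.476 m³/s
Panel 2-3: Δb = 3.4 m, d̄ = (0.95+1.85)/2 = 1.4, v̄ = (0.70+0.97)/2 = 0.835 → q = 3.4×1.4×0.835 = 3.975 m³/s
Panel 3-4: Δb = 8.8 m, d̄ = (1.85+1.42)/2 = 1.635, v̄ = (0.97+0.85)/2 = 0.91 → q = 8.8×1.635×0.91 = 13.09 m³/s
Panel 4-5: Δb = 5 m, d̄ = (1.42+0.91)/2 = 1.165, v̄ = (0.85+0.59)/2 = 0.72 → q = 5×1.165×0.72 = 4.194 m³/s
Panel 5-6: Δb = 1.8 m, d̄ = (0.91+0.42)/2 = 0.665, v̄ = (0.59+0.51)/2 = 0.55 → q = 1.8×0.665×0.55 = 0.6584 m³/s
Q = Σ q = 23.40 m³/s

23.4 m³/s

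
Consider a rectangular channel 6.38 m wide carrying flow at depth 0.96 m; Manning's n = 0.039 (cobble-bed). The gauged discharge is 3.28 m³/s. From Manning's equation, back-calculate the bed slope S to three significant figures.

A = b·y = 6.38 × 0.96 = 6.125 m²
P = b + 2y = 6.38 + 2×0.96 = 8.300 m
R = A/P = 6.125/8.300 = 0.7379 m
S = (Q·n / (1·A·R^(2/3)))² = (3.28×0.039 / (1×6.125×0.8166))² = 0.0006541

0.000654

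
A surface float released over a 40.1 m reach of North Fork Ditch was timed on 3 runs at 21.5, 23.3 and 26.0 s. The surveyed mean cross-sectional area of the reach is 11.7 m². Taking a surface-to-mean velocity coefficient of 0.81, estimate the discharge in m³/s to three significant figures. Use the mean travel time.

t̄ = (21.5 + 23.3 + 26.0) / 3 = 23.6 s
v_surface = L / t̄ = 40.1 / 23.6 = 1.699 m/s
v_mean = 0.81 × 1.699 = 1.376 m/s
Q = A × v_mean = 11.7 × 1.376 = 16.10 m³/s

16.1 m³/s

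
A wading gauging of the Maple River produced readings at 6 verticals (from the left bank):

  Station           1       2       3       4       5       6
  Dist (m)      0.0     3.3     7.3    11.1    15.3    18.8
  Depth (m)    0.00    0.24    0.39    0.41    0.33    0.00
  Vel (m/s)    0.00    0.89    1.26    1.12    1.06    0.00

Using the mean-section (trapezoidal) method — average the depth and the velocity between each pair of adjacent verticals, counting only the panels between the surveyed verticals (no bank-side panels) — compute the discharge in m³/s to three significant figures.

Panel 1-2: Δb = 3.3 m, d̄ = (0.00+0.24)/2 = 0.12, v̄ = (0.00+0.89)/2 = 0.445 → q = 3.3×0.12×0.445 = 0.1762 m³/s
Panel 2-3: Δb = 4 m, d̄ = (0.24+0.39)/2 = 0.315, v̄ = (0.89+1.26)/2 = 1.075 → q = 4×0.315×1.075 = 1.355 m³/s
Panel 3-4: Δb = 3.8 m, d̄ = (0.39+0.41)/2 = 0.4, v̄ = (1.26+1.12)/2 = 1.19 → q = 3.8×0.4×1.19 = 1.809 m³/s
Panel 4-5: Δb = 4.2 m, d̄ = (0.41+0.33)/2 = 0.37, v̄ = (1.12+1.06)/2 = 1.09 → q = 4.2×0.37×1.09 = 1.694 m³/s
Panel 5-6: Δb = 3.5 m, d̄ = (0.33+0.00)/2 = 0.165, v̄ = (1.06+0.00)/2 = 0.53 → q = 3.5×0.165×0.53 = 0.3061 m³/s
Q = Σ q = 5.339 m³/s

5.34 m³/s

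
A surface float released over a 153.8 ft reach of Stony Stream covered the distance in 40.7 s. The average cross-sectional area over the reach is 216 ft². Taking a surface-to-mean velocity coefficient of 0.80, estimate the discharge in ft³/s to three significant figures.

653 ft³/s

v_surface = L / t̄ = 153.8 / 40.7 = 3.779 ft/s
v_mean = 0.80 × 3.779 = 3.023 ft/s
Q = A × v_mean = 216 × 3.023 = 653.0 ft³/s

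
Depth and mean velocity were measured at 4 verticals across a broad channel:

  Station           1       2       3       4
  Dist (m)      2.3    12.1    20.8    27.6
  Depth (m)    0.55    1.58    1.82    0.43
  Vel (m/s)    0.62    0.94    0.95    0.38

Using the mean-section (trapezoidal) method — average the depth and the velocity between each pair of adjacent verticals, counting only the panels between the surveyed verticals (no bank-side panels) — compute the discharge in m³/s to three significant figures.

Panel 1-2: Δb = 9.8 m, d̄ = (0.55+1.58)/2 = 1.065, v̄ = (0.62+0.94)/2 = 0.78 → q = 9.8×1.065×0.78 = 8.141 m³/s
Panel 2-3: Δb = 8.7 m, d̄ = (1.58+1.82)/2 = 1.7, v̄ = (0.94+0.95)/2 = 0.945 → q = 8.7×1.7×0.945 = 13.98 m³/s
Panel 3-4: Δb = 6.8 m, d̄ = (1.82+0.43)/2 = 1.125, v̄ = (0.95+0.38)/2 = 0.665 → q = 6.8×1.125×0.665 = 5.087 m³/s
Q = Σ q = 27.20 m³/s

27.2 m³/s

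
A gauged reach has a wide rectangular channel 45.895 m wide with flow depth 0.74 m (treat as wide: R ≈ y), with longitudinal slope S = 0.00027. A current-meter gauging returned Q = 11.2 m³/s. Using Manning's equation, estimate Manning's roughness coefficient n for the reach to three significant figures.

A = b·y = 45.895 × 0.74 = 33.96 m²
Wide channel: R ≈ y = 0.74 m
n = (1/Q)·A·R^(2/3)·S^(1/2) = (1/11.2) × 33.96 × 0.8181 × 0.01643 = 0.04076

0.0408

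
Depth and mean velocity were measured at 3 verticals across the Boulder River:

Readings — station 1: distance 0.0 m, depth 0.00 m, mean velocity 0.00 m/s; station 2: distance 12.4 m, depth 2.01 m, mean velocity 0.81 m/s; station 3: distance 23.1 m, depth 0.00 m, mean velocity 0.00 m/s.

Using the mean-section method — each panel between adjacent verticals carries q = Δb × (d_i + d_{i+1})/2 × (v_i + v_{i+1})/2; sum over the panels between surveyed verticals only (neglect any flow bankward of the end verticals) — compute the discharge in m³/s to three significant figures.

9.40 m³/s

Panel 1-2: Δb = 12.4 m, d̄ = (0.00+2.01)/2 = 1.005, v̄ = (0.00+0.81)/2 = 0.405 → q = 12.4×1.005×0.405 = 5.047 m³/s
Panel 2-3: Δb = 10.7 m, d̄ = (2.01+0.00)/2 = 1.005, v̄ = (0.81+0.00)/2 = 0.405 → q = 10.7×1.005×0.405 = 4.355 m³/s
Q = Σ q = 9.402 m³/s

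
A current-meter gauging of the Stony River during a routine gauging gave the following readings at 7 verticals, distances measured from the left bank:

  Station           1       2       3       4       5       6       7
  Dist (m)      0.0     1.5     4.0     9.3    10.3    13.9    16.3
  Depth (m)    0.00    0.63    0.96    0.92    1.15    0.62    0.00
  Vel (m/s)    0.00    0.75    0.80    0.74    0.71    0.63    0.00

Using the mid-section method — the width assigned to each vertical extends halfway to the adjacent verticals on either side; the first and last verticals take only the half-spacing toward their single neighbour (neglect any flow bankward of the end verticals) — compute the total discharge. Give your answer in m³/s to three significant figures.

9.13 m³/s

w_2 = (4.0 − 0.0)/2 = 2 m; q_2 = 0.75 × 0.63 × 2 = 0.9450 m³/s
w_3 = (9.3 − 1.5)/2 = 3.9 m; q_3 = 0.80 × 0.96 × 3.9 = 2.995 m³/s
w_4 = (10.3 − 4.0)/2 = 3.15 m; q_4 = 0.74 × 0.92 × 3.15 = 2.145 m³/s
w_5 = (13.9 − 9.3)/2 = 2.3 m; q_5 = 0.71 × 1.15 × 2.3 = 1.878 m³/s
w_6 = (16.3 − 10.3)/2 = 3 m; q_6 = 0.63 × 0.62 × 3 = 1.172 m³/s
Stations 1, 7 contribute zero (depth or velocity is 0).
Q = Σ qᵢ = 9.134 m³/s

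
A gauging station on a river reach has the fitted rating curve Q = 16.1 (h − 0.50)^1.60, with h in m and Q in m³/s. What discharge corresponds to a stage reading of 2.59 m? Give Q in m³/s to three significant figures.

52.4 m³/s

Q = 16.1 × (2.59 − 0.50)^1.60 = 16.1 × 2.09^1.60 = 52.37 m³/s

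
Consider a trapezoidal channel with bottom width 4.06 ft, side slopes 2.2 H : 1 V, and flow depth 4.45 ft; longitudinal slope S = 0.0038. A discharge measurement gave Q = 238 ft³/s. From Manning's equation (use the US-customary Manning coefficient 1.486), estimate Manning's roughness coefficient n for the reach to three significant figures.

A = (b + z·y)·y = (4.06 + 2.2×4.45)×4.45 = 61.63 ft²
P = b + 2y√(1+z²) = 4.06 + 2×4.45×√(1+2.2²) = 25.57 ft
R = A/P = 61.63/25.57 = 2.411 ft
n = (1.486/Q)·A·R^(2/3)·S^(1/2) = (1.486/238) × 61.63 × 1.798 × 0.06164 = 0.04265

0.0426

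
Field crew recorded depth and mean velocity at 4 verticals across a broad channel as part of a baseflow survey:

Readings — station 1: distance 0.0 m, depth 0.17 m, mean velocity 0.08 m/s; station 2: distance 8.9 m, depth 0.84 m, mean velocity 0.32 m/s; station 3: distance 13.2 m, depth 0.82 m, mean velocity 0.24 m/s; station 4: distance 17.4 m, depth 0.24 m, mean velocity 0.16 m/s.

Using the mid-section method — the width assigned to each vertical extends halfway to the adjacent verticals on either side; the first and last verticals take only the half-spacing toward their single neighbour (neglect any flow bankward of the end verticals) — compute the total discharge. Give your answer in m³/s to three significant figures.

w_1 = (8.9 − 0.0)/2 = 4.45 m; q_1 = 0.08 × 0.17 × 4.45 = 0.06052 m³/s
w_2 = (13.2 − 0.0)/2 = 6.6 m; q_2 = 0.32 × 0.84 × 6.6 = 1.774 m³/s
w_3 = (17.4 − 8.9)/2 = 4.25 m; q_3 = 0.24 × 0.82 × 4.25 = 0.8364 m³/s
w_4 = (17.4 − 13.2)/2 = 2.1 m; q_4 = 0.16 × 0.24 × 2.1 = 0.08064 m³/s
Q = Σ qᵢ = 2.752 m³/s

2.75 m³/s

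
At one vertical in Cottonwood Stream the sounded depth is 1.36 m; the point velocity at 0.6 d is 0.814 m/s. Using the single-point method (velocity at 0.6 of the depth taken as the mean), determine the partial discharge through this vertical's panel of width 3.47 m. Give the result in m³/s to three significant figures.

3.84 m³/s

v̄ = v₀.₆ = 0.814 m/s
q = v̄ × d × w = 0.8140 × 1.36 × 3.47 = 3.841 m³/s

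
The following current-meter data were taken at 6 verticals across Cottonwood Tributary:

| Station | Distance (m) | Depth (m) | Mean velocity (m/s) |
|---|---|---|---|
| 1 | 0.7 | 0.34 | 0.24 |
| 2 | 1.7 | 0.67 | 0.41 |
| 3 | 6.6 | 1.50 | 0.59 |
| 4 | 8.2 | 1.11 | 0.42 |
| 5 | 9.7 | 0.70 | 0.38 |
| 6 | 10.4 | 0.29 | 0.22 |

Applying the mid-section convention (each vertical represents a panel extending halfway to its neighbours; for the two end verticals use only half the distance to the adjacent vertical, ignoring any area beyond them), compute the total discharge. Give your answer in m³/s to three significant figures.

4.76 m³/s

w_1 = (1.7 − 0.7)/2 = 0.5 m; q_1 = 0.24 × 0.34 × 0.5 = 0.04080 m³/s
w_2 = (6.6 − 0.7)/2 = 2.95 m; q_2 = 0.41 × 0.67 × 2.95 = 0.8104 m³/s
w_3 = (8.2 − 1.7)/2 = 3.25 m; q_3 = 0.59 × 1.50 × 3.25 = 2.876 m³/s
w_4 = (9.7 − 6.6)/2 = 1.55 m; q_4 = 0.42 × 1.11 × 1.55 = 0.7226 m³/s
w_5 = (10.4 − 8.2)/2 = 1.1 m; q_5 = 0.38 × 0.70 × 1.1 = 0.2926 m³/s
w_6 = (10.4 − 9.7)/2 = 0.35 m; q_6 = 0.22 × 0.29 × 0.35 = 0.02233 m³/s
Q = Σ qᵢ = 4.765 m³/s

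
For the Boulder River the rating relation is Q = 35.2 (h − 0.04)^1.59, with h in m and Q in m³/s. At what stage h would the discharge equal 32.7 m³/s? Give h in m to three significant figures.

h − h₀ = (Q/C)^(1/b) = (32.7/35.2)^(1/1.59) = 0.9547 m
h = 0.04 + 0.9547 = 0.9947 m

0.995 m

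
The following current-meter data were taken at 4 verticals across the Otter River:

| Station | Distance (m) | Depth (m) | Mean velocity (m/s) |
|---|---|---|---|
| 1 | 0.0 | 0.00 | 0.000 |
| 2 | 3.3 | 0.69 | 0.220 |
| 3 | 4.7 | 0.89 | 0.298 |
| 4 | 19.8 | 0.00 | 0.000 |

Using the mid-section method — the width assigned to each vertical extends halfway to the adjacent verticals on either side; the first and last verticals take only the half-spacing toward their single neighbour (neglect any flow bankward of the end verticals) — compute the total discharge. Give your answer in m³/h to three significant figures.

9160 m³/h

w_2 = (4.7 − 0.0)/2 = 2.35 m; q_2 = 0.220 × 0.69 × 2.35 = 0.3567 m³/s
w_3 = (19.8 − 3.3)/2 = 8.25 m; q_3 = 0.298 × 0.89 × 8.25 = 2.188 m³/s
Stations 1, 4 contribute zero (depth or velocity is 0).
Q = Σ qᵢ = 2.545 m³/s
= 2.545 × 3600 = 9161 m³/h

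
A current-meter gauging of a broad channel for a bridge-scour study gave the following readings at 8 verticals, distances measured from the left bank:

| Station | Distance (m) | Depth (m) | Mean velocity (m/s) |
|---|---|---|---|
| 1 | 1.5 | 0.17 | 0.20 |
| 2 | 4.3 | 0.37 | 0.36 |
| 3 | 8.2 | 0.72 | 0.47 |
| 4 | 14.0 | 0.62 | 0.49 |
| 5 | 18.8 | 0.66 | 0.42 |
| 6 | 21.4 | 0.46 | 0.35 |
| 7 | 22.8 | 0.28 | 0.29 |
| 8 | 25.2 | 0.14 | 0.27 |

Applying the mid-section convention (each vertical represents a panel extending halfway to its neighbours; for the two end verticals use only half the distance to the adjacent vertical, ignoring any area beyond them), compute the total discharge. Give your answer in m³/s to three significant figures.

5.29 m³/s

w_1 = (4.3 − 1.5)/2 = 1.4 m; q_1 = 0.20 × 0.17 × 1.4 = 0.04760 m³/s
w_2 = (8.2 − 1.5)/2 = 3.35 m; q_2 = 0.36 × 0.37 × 3.35 = 0.4462 m³/s
w_3 = (14.0 − 4.3)/2 = 4.85 m; q_3 = 0.47 × 0.72 × 4.85 = 1.641 m³/s
w_4 = (18.8 − 8.2)/2 = 5.3 m; q_4 = 0.49 × 0.62 × 5.3 = 1.610 m³/s
w_5 = (21.4 − 14.0)/2 = 3.7 m; q_5 = 0.42 × 0.66 × 3.7 = 1.026 m³/s
w_6 = (22.8 − 18.8)/2 = 2 m; q_6 = 0.35 × 0.46 × 2 = 0.3220 m³/s
w_7 = (25.2 − 21.4)/2 = 1.9 m; q_7 = 0.29 × 0.28 × 1.9 = 0.1543 m³/s
w_8 = (25.2 − 22.8)/2 = 1.2 m; q_8 = 0.27 × 0.14 × 1.2 = 0.04536 m³/s
Q = Σ qᵢ = 5.292 m³/s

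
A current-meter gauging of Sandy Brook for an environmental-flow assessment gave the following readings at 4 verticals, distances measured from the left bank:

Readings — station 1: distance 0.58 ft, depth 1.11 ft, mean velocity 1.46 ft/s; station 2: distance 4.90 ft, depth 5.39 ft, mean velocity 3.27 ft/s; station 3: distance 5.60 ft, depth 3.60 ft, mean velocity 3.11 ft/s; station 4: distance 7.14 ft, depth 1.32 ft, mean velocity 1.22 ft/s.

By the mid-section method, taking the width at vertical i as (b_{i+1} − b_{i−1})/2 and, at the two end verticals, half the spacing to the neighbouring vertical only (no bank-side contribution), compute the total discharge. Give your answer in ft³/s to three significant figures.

61.5 ft³/s

w_1 = (4.90 − 0.58)/2 = 2.16 ft; q_1 = 1.46 × 1.11 × 2.16 = 3.500 ft³/s
w_2 = (5.60 − 0.58)/2 = 2.51 ft; q_2 = 3.27 × 5.39 × 2.51 = 44.24 ft³/s
w_3 = (7.14 − 4.90)/2 = 1.12 ft; q_3 = 3.11 × 3.60 × 1.12 = 12.54 ft³/s
w_4 = (7.14 − 5.60)/2 = 0.77 ft; q_4 = 1.22 × 1.32 × 0.77 = 1.240 ft³/s
Q = Σ qᵢ = 61.52 ft³/s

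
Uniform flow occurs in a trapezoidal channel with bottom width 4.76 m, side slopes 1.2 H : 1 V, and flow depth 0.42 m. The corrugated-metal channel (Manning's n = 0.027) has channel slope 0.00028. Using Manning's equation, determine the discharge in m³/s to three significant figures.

0.699 m³/s

A = (b + z·y)·y = (4.76 + 1.2×0.42)×0.42 = 2.211 m²
P = b + 2y√(1+z²) = 4.76 + 2×0.42×√(1+1.2²) = 6.072 m
R = A/P = 2.211/6.072 = 0.3641 m
Q = (1/n)·A·R^(2/3)·S^(1/2) = (1/0.027) × 2.211 × 0.3641^(2/3) × 0.00028^(1/2) = 0.6987 m³/s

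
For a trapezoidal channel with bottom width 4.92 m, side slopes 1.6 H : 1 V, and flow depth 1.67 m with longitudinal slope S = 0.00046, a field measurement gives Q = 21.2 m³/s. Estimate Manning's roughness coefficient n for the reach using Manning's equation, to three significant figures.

0.0139

A = (b + z·y)·y = (4.92 + 1.6×1.67)×1.67 = 12.68 m²
P = b + 2y√(1+z²) = 4.92 + 2×1.67×√(1+1.6²) = 11.22 m
R = A/P = 12.68/11.22 = 1.130 m
n = (1/Q)·A·R^(2/3)·S^(1/2) = (1/21.2) × 12.68 × 1.085 × 0.02145 = 0.01391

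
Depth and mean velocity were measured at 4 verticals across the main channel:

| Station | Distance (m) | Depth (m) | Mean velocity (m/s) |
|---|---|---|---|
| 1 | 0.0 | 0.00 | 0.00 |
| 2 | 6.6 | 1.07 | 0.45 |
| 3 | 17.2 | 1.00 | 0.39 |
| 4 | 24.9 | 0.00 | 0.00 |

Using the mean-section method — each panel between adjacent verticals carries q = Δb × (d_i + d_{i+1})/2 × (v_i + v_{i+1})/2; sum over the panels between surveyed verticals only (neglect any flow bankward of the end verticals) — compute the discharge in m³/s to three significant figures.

6.15 m³/s

Panel 1-2: Δb = 6.6 m, d̄ = (0.00+1.07)/2 = 0.535, v̄ = (0.00+0.45)/2 = 0.225 → q = 6.6×0.535×0.225 = 0.7945 m³/s
Panel 2-3: Δb = 10.6 m, d̄ = (1.07+1.00)/2 = 1.035, v̄ = (0.45+0.39)/2 = 0.42 → q = 10.6×1.035×0.42 = 4.608 m³/s
Panel 3-4: Δb = 7.7 m, d̄ = (1.00+0.00)/2 = 0.5, v̄ = (0.39+0.00)/2 = 0.195 → q = 7.7×0.5×0.195 = 0.7508 m³/s
Q = Σ q = 6.153 m³/s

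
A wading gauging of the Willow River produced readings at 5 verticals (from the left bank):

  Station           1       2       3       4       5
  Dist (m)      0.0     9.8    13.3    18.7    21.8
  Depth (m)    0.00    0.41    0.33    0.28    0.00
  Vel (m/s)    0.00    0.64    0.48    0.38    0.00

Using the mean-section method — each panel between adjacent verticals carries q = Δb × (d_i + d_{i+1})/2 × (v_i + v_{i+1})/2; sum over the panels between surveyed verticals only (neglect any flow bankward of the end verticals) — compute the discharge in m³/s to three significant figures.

2.16 m³/s

Panel 1-2: Δb = 9.8 m, d̄ = (0.00+0.41)/2 = 0.205, v̄ = (0.00+0.64)/2 = 0.32 → q = 9.8×0.205×0.32 = 0.6429 m³/s
Panel 2-3: Δb = 3.5 m, d̄ = (0.41+0.33)/2 = 0.37, v̄ = (0.64+0.48)/2 = 0.56 → q = 3.5×0.37×0.56 = 0.7252 m³/s
Panel 3-4: Δb = 5.4 m, d̄ = (0.33+0.28)/2 = 0.305, v̄ = (0.48+0.38)/2 = 0.43 → q = 5.4×0.305×0.43 = 0.7082 m³/s
Panel 4-5: Δb = 3.1 m, d̄ = (0.28+0.00)/2 = 0.14, v̄ = (0.38+0.00)/2 = 0.19 → q = 3.1×0.14×0.19 = 0.08246 m³/s
Q = Σ q = 2.159 m³/s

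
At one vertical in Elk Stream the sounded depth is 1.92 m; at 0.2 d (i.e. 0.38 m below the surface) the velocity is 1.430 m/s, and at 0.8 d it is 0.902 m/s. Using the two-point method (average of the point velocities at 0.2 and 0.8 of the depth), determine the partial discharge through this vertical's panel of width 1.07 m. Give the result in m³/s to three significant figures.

2.40 m³/s

v̄ = (1.430 + 0.902) / 2 = 1.166 m/s
q = v̄ × d × w = 1.166 × 1.92 × 1.07 = 2.395 m³/s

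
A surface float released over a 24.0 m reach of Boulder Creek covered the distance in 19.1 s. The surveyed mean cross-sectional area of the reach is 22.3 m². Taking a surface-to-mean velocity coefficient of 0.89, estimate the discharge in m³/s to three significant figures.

v_surface = L / t̄ = 24.0 / 19.1 = 1.257 m/s
v_mean = 0.89 × 1.257 = 1.118 m/s
Q = A × v_mean = 22.3 × 1.118 = 24.94 m³/s

24.9 m³/s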